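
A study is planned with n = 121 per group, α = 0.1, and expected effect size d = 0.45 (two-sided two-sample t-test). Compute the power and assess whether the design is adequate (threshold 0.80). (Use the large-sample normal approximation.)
Power ≈ 0.97; the study is adequately powered (power ≥ 0.80)

Power calculation (two-sample t-test, normal approximation):
z_β = d · √(n/2) - z_{α/2}
z_β = 0.45 · √(121/2) - 1.645
z_β = 0.45 · 7.778 - 1.645
z_β = 1.855

Power = Φ(z_β) = Φ(1.855) ≈ 0.968

Effect size d = 0.45 is small by Cohen's convention (0.2/0.5/0.8).

Threshold: power ≥ 0.80 is conventionally adequate.
Power ≈ 0.97 → the study is adequately powered (power ≥ 0.80).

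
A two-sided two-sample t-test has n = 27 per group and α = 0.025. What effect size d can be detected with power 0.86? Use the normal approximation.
d ≈ 0.90

Minimum detectable effect (two-sample t-test, normal approximation):
d = (z_{α/2} + z_β) / √(n/2)
d = (2.241 + 1.080) / √(27/2)
d = 3.322 / 3.674
d ≈ 0.90

By Cohen's convention (0.2 small / 0.5 medium / 0.8 large): large effect.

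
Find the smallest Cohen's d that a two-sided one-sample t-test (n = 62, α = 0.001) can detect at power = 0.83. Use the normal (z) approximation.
d ≈ 0.54

Minimum detectable effect (one-sample t-test, normal approximation):
d = (z_{α/2} + z_β) / √n
d = (3.291 + 0.954) / √62
d = 4.245 / 7.874
d ≈ 0.54

By Cohen's convention (0.2 small / 0.5 medium / 0.8 large): medium effect.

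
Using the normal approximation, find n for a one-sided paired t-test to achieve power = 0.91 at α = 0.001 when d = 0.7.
n = 41 pairs

Sample size formula (paired t-test, normal approximation):
n = ((z_α + z_β) / d)²

z_α = 3.090 (for α = 0.001, one-sided)
z_β = 1.341 (for power = 0.91)
d = 0.7

n = ((3.090 + 1.341) / 0.7)²
n = (6.330)²
n ≈ 40.07
Round up to the next whole number: n = 41 pairs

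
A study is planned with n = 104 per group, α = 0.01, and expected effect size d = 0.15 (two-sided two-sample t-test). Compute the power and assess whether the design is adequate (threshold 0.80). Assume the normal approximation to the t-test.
Power ≈ 0.07; the study is underpowered (power < 0.80)

Power calculation (two-sample t-test, normal approximation):
z_β = d · √(n/2) - z_{α/2}
z_β = 0.15 · √(104/2) - 2.576
z_β = 0.15 · 7.211 - 2.576
z_β = -1.494

Power = Φ(z_β) = Φ(-1.494) ≈ 0.068

Effect size d = 0.15 is very small by Cohen's convention (0.2/0.5/0.8).

Threshold: power ≥ 0.80 is conventionally adequate.
Power ≈ 0.07 → the study is underpowered (power < 0.80).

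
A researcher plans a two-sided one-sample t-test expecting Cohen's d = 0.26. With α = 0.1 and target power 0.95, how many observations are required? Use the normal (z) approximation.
n = 161

Sample size formula (one-sample t-test, normal approximation):
n = ((z_{α/2} + z_β) / d)²

z_{α/2} = 1.645 (for α = 0.1, two-sided)
z_β = 1.645 (for power = 0.95)
d = 0.26

n = ((1.645 + 1.645) / 0.26)²
n = (12.654)²
n ≈ 160.12
Round up to the next whole number: n = 161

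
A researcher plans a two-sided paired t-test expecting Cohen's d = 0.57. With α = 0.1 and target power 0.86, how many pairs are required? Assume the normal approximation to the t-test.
n = 23 pairs

Sample size formula (paired t-test, normal approximation):
n = ((z_{α/2} + z_β) / d)²

z_{α/2} = 1.645 (for α = 0.1, two-sided)
z_β = 1.080 (for power = 0.86)
d = 0.57

n = ((1.645 + 1.080) / 0.57)²
n = (4.781)²
n ≈ 22.86
Round up to the next whole number: n = 23 pairs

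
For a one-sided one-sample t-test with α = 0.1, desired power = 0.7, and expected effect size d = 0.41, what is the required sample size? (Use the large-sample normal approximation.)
n = 20

Sample size formula (one-sample t-test, normal approximation):
n = ((z_α + z_β) / d)²

z_α = 1.282 (for α = 0.1, one-sided)
z_β = 0.524 (for power = 0.7)
d = 0.41

n = ((1.282 + 0.524) / 0.41)²
n = (4.405)²
n ≈ 19.40
Round up to the next whole number: n = 20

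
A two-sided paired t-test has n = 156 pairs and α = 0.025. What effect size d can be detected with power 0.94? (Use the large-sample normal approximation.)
d ≈ 0.30

Minimum detectable effect (paired t-test, normal approximation):
d = (z_{α/2} + z_β) / √n
d = (2.241 + 1.555) / √156
d = 3.796 / 12.490
d ≈ 0.30

By Cohen's convention (0.2 small / 0.5 medium / 0.8 large): small effect.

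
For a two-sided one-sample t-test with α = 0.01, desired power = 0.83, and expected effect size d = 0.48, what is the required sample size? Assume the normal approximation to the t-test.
n = 55

Sample size formula (one-sample t-test, normal approximation):
n = ((z_{α/2} + z_β) / d)²

z_{α/2} = 2.576 (for α = 0.01, two-sided)
z_β = 0.954 (for power = 0.83)
d = 0.48

n = ((2.576 + 0.954) / 0.48)²
n = (7.354)²
n ≈ 54.08
Round up to the next whole number: n = 55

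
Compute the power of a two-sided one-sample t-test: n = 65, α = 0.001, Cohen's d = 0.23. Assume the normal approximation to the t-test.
Power ≈ 0.08

Power calculation (one-sample t-test, normal approximation):
z_β = d · √n - z_{α/2}
z_β = 0.23 · √65 - 3.291
z_β = 0.23 · 8.062 - 3.291
z_β = -1.436

Power = Φ(z_β) = Φ(-1.436) ≈ 0.075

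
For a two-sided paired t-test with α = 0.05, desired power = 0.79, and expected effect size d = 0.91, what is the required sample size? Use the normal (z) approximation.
n = 10 pairs

Sample size formula (paired t-test, normal approximation):
n = ((z_{α/2} + z_β) / d)²

z_{α/2} = 1.960 (for α = 0.05, two-sided)
z_β = 0.806 (for power = 0.79)
d = 0.91

n = ((1.960 + 0.806) / 0.91)²
n = (3.040)²
n ≈ 9.24
Round up to the next whole number: n = 10 pairs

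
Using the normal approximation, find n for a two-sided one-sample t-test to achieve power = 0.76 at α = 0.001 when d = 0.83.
n = 24

Sample size formula (one-sample t-test, normal approximation):
n = ((z_{α/2} + z_β) / d)²

z_{α/2} = 3.291 (for α = 0.001, two-sided)
z_β = 0.706 (for power = 0.76)
d = 0.83

n = ((3.291 + 0.706) / 0.83)²
n = (4.816)²
n ≈ 23.19
Round up to the next whole number: n = 24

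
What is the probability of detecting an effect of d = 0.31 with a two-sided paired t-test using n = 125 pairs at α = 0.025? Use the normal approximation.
Power ≈ 0.89

Power calculation (paired t-test, normal approximation):
z_β = d · √n - z_{α/2}
z_β = 0.31 · √125 - 2.241
z_β = 0.31 · 11.180 - 2.241
z_β = 1.225

Power = Φ(z_β) = Φ(1.225) ≈ 0.890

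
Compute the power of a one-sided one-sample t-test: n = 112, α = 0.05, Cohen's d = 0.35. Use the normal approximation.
Power ≈ 0.98

Power calculation (one-sample t-test, normal approximation):
z_β = d · √n - z_α
z_β = 0.35 · √112 - 1.645
z_β = 0.35 · 10.583 - 1.645
z_β = 2.059

Power = Φ(z_β) = Φ(2.059) ≈ 0.980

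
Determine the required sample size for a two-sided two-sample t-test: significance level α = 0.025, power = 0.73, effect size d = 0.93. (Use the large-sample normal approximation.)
n = 19 per group

Sample size formula (two-sample t-test, normal approximation):
n = 2 · ((z_{α/2} + z_β) / d)²

z_{α/2} = 2.241 (for α = 0.025, two-sided)
z_β = 0.613 (for power = 0.73)
d = 0.93

n = 2 · ((2.241 + 0.613) / 0.93)²
n = 2 · (3.069)²
n ≈ 18.84
Round up to the next whole number: n = 19 per group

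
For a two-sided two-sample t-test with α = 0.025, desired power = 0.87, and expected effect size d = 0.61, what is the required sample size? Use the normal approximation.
n = 61 per group

Sample size formula (two-sample t-test, normal approximation):
n = 2 · ((z_{α/2} + z_β) / d)²

z_{α/2} = 2.241 (for α = 0.025, two-sided)
z_β = 1.126 (for power = 0.87)
d = 0.61

n = 2 · ((2.241 + 1.126) / 0.61)²
n = 2 · (5.520)²
n ≈ 60.94
Round up to the next whole number: n = 61 per group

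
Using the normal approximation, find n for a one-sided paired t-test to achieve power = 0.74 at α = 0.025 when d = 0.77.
n = 12 pairs

Sample size formula (paired t-test, normal approximation):
n = ((z_α + z_β) / d)²

z_α = 1.960 (for α = 0.025, one-sided)
z_β = 0.643 (for power = 0.74)
d = 0.77

n = ((1.960 + 0.643) / 0.77)²
n = (3.381)²
n ≈ 11.43
Round up to the next whole number: n = 12 pairs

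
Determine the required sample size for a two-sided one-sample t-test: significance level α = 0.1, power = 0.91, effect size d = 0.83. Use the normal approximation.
n = 13

Sample size formula (one-sample t-test, normal approximation):
n = ((z_{α/2} + z_β) / d)²

z_{α/2} = 1.645 (for α = 0.1, two-sided)
z_β = 1.341 (for power = 0.91)
d = 0.83

n = ((1.645 + 1.341) / 0.83)²
n = (3.598)²
n ≈ 12.95
Round up to the next whole number: n = 13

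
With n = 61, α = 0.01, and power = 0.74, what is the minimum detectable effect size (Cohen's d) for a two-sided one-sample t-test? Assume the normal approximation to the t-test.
d ≈ 0.41

Minimum detectable effect (one-sample t-test, normal approximation):
d = (z_{α/2} + z_β) / √n
d = (2.576 + 0.643) / √61
d = 3.219 / 7.810
d ≈ 0.41

By Cohen's convention (0.2 small / 0.5 medium / 0.8 large): small effect.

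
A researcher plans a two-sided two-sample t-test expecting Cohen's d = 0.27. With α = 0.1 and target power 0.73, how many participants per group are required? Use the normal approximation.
n = 140 per group

Sample size formula (two-sample t-test, normal approximation):
n = 2 · ((z_{α/2} + z_β) / d)²

z_{α/2} = 1.645 (for α = 0.1, two-sided)
z_β = 0.613 (for power = 0.73)
d = 0.27

n = 2 · ((1.645 + 0.613) / 0.27)²
n = 2 · (8.363)²
n ≈ 139.88
Round up to the next whole number: n = 140 per group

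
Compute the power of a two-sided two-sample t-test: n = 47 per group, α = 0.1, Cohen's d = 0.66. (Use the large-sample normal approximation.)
Power ≈ 0.94

Power calculation (two-sample t-test, normal approximation):
z_β = d · √(n/2) - z_{α/2}
z_β = 0.66 · √(47/2) - 1.645
z_β = 0.66 · 4.848 - 1.645
z_β = 1.555

Power = Φ(z_β) = Φ(1.555) ≈ 0.940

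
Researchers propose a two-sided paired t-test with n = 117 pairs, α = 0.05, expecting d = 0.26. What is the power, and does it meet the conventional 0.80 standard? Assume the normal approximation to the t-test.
Power ≈ 0.80; the study is adequately powered (power ≥ 0.80)

Power calculation (paired t-test, normal approximation):
z_β = d · √n - z_{α/2}
z_β = 0.26 · √117 - 1.960
z_β = 0.26 · 10.817 - 1.960
z_β = 0.852

Power = Φ(z_β) = Φ(0.852) ≈ 0.803

Effect size d = 0.26 is small by Cohen's convention (0.2/0.5/0.8).

Threshold: power ≥ 0.80 is conventionally adequate.
Power ≈ 0.80 → the study is adequately powered (power ≥ 0.80).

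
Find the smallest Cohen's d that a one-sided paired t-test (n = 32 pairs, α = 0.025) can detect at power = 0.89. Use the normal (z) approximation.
d ≈ 0.56

Minimum detectable effect (paired t-test, normal approximation):
d = (z_α + z_β) / √n
d = (1.960 + 1.227) / √32
d = 3.186 / 5.657
d ≈ 0.56

By Cohen's convention (0.2 small / 0.5 medium / 0.8 large): medium effect.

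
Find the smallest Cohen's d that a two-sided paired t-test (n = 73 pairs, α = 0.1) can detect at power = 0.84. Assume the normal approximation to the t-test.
d ≈ 0.31

Minimum detectable effect (paired t-test, normal approximation):
d = (z_{α/2} + z_β) / √n
d = (1.645 + 0.994) / √73
d = 2.639 / 8.544
d ≈ 0.31

By Cohen's convention (0.2 small / 0.5 medium / 0.8 large): small effect.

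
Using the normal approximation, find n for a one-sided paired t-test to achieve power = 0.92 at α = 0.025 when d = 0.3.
n = 126 pairs

Sample size formula (paired t-test, normal approximation):
n = ((z_α + z_β) / d)²

z_α = 1.960 (for α = 0.025, one-sided)
z_β = 1.405 (for power = 0.92)
d = 0.3

n = ((1.960 + 1.405) / 0.3)²
n = (11.217)²
n ≈ 125.82
Round up to the next whole number: n = 126 pairs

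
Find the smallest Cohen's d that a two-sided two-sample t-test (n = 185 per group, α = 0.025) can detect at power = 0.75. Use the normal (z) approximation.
d ≈ 0.30

Minimum detectable effect (two-sample t-test, normal approximation):
d = (z_{α/2} + z_β) / √(n/2)
d = (2.241 + 0.674) / √(185/2)
d = 2.916 / 9.618
d ≈ 0.30

By Cohen's convention (0.2 small / 0.5 medium / 0.8 large): small effect.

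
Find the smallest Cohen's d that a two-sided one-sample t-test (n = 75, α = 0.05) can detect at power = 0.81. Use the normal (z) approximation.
d ≈ 0.33

Minimum detectable effect (one-sample t-test, normal approximation):
d = (z_{α/2} + z_β) / √n
d = (1.960 + 0.878) / √75
d = 2.838 / 8.660
d ≈ 0.33

By Cohen's convention (0.2 small / 0.5 medium / 0.8 large): small effect.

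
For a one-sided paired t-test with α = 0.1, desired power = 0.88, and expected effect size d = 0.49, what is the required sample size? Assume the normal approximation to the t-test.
n = 26 pairs

Sample size formula (paired t-test, normal approximation):
n = ((z_α + z_β) / d)²

z_α = 1.282 (for α = 0.1, one-sided)
z_β = 1.175 (for power = 0.88)
d = 0.49

n = ((1.282 + 1.175) / 0.49)²
n = (5.014)²
n ≈ 25.14
Round up to the next whole number: n = 26 pairs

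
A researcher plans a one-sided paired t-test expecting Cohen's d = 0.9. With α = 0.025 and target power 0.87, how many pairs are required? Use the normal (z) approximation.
n = 12 pairs

Sample size formula (paired t-test, normal approximation):
n = ((z_α + z_β) / d)²

z_α = 1.960 (for α = 0.025, one-sided)
z_β = 1.126 (for power = 0.87)
d = 0.9

n = ((1.960 + 1.126) / 0.9)²
n = (3.429)²
n ≈ 11.76
Round up to the next whole number: n = 12 pairs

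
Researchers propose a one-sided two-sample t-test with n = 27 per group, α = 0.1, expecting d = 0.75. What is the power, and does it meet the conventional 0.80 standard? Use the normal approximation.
Power ≈ 0.93; the study is adequately powered (power ≥ 0.80)

Power calculation (two-sample t-test, normal approximation):
z_β = d · √(n/2) - z_α
z_β = 0.75 · √(27/2) - 1.282
z_β = 0.75 · 3.674 - 1.282
z_β = 1.474

Power = Φ(z_β) = Φ(1.474) ≈ 0.930

Effect size d = 0.75 is medium by Cohen's convention (0.2/0.5/0.8).

Threshold: power ≥ 0.80 is conventionally adequate.
Power ≈ 0.93 → the study is adequately powered (power ≥ 0.80).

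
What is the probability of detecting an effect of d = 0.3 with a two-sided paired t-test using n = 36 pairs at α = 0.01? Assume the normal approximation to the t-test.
Power ≈ 0.22

Power calculation (paired t-test, normal approximation):
z_β = d · √n - z_{α/2}
z_β = 0.3 · √36 - 2.576
z_β = 0.3 · 6.000 - 2.576
z_β = -0.776

Power = Φ(z_β) = Φ(-0.776) ≈ 0.219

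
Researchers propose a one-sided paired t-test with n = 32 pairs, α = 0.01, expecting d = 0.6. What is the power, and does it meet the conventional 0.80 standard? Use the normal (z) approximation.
Power ≈ 0.86; the study is adequately powered (power ≥ 0.80)

Power calculation (paired t-test, normal approximation):
z_β = d · √n - z_α
z_β = 0.6 · √32 - 2.326
z_β = 0.6 · 5.657 - 2.326
z_β = 1.068

Power = Φ(z_β) = Φ(1.068) ≈ 0.857

Effect size d = 0.6 is medium by Cohen's convention (0.2/0.5/0.8).

Threshold: power ≥ 0.80 is conventionally adequate.
Power ≈ 0.86 → the study is adequately powered (power ≥ 0.80).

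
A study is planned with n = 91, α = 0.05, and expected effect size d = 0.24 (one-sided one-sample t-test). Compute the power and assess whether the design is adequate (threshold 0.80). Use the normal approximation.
Power ≈ 0.74; the study is underpowered (power < 0.80)

Power calculation (one-sample t-test, normal approximation):
z_β = d · √n - z_α
z_β = 0.24 · √91 - 1.645
z_β = 0.24 · 9.539 - 1.645
z_β = 0.645

Power = Φ(z_β) = Φ(0.645) ≈ 0.740

Effect size d = 0.24 is small by Cohen's convention (0.2/0.5/0.8).

Threshold: power ≥ 0.80 is conventionally adequate.
Power ≈ 0.74 → the study is underpowered (power < 0.80).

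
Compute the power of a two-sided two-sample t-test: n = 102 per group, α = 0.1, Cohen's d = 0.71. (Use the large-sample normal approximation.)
Power ≈ 1.00

Power calculation (two-sample t-test, normal approximation):
z_β = d · √(n/2) - z_{α/2}
z_β = 0.71 · √(102/2) - 1.645
z_β = 0.71 · 7.141 - 1.645
z_β = 3.426

Power = Φ(z_β) = Φ(3.426) ≈ 1.000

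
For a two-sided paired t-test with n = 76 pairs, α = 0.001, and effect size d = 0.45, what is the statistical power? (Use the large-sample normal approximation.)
Power ≈ 0.74

Power calculation (paired t-test, normal approximation):
z_β = d · √n - z_{α/2}
z_β = 0.45 · √76 - 3.291
z_β = 0.45 · 8.718 - 3.291
z_β = 0.632

Power = Φ(z_β) = Φ(0.632) ≈ 0.736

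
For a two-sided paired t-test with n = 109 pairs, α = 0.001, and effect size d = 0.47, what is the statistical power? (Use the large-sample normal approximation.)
Power ≈ 0.95

Power calculation (paired t-test, normal approximation):
z_β = d · √n - z_{α/2}
z_β = 0.47 · √109 - 3.291
z_β = 0.47 · 10.440 - 3.291
z_β = 1.616

Power = Φ(z_β) = Φ(1.616) ≈ 0.947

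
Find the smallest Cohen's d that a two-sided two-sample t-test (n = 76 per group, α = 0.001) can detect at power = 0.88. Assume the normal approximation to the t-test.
d ≈ 0.72

Minimum detectable effect (two-sample t-test, normal approximation):
d = (z_{α/2} + z_β) / √(n/2)
d = (3.291 + 1.175) / √(76/2)
d = 4.466 / 6.164
d ≈ 0.72

By Cohen's convention (0.2 small / 0.5 medium / 0.8 large): medium effect.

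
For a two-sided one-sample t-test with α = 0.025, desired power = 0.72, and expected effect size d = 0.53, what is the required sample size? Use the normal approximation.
n = 29

Sample size formula (one-sample t-test, normal approximation):
n = ((z_{α/2} + z_β) / d)²

z_{α/2} = 2.241 (for α = 0.025, two-sided)
z_β = 0.583 (for power = 0.72)
d = 0.53

n = ((2.241 + 0.583) / 0.53)²
n = (5.328)²
n ≈ 28.39
Round up to the next whole number: n = 29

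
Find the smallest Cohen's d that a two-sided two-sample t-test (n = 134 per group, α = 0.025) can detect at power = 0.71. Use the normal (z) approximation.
d ≈ 0.34

Minimum detectable effect (two-sample t-test, normal approximation):
d = (z_{α/2} + z_β) / √(n/2)
d = (2.241 + 0.553) / √(134/2)
d = 2.795 / 8.185
d ≈ 0.34

By Cohen's convention (0.2 small / 0.5 medium / 0.8 large): small effect.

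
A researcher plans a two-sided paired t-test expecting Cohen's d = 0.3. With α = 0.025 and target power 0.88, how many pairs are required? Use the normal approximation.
n = 130 pairs

Sample size formula (paired t-test, normal approximation):
n = ((z_{α/2} + z_β) / d)²

z_{α/2} = 2.241 (for α = 0.025, two-sided)
z_β = 1.175 (for power = 0.88)
d = 0.3

n = ((2.241 + 1.175) / 0.3)²
n = (11.387)²
n ≈ 129.66
Round up to the next whole number: n = 130 pairs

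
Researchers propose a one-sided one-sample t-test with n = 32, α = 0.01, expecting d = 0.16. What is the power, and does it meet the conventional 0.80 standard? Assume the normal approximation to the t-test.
Power ≈ 0.08; the study is underpowered (power < 0.80)

Power calculation (one-sample t-test, normal approximation):
z_β = d · √n - z_α
z_β = 0.16 · √32 - 2.326
z_β = 0.16 · 5.657 - 2.326
z_β = -1.421

Power = Φ(z_β) = Φ(-1.421) ≈ 0.078

Effect size d = 0.16 is very small by Cohen's convention (0.2/0.5/0.8).

Threshold: power ≥ 0.80 is conventionally adequate.
Power ≈ 0.08 → the study is underpowered (power < 0.80).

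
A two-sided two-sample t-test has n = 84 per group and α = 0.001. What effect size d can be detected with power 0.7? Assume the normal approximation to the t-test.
d ≈ 0.59

Minimum detectable effect (two-sample t-test, normal approximation):
d = (z_{α/2} + z_β) / √(n/2)
d = (3.291 + 0.524) / √(84/2)
d = 3.815 / 6.481
d ≈ 0.59

By Cohen's convention (0.2 small / 0.5 medium / 0.8 large): medium effect.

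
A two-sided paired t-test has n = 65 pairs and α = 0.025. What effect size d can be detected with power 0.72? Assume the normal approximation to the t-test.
d ≈ 0.35

Minimum detectable effect (paired t-test, normal approximation):
d = (z_{α/2} + z_β) / √n
d = (2.241 + 0.583) / √65
d = 2.824 / 8.062
d ≈ 0.35

By Cohen's convention (0.2 small / 0.5 medium / 0.8 large): small effect.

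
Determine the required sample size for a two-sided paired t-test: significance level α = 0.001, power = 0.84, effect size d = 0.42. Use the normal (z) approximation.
n = 105 pairs

Sample size formula (paired t-test, normal approximation):
n = ((z_{α/2} + z_β) / d)²

z_{α/2} = 3.291 (for α = 0.001, two-sided)
z_β = 0.994 (for power = 0.84)
d = 0.42

n = ((3.291 + 0.994) / 0.42)²
n = (10.202)²
n ≈ 104.08
Round up to the next whole number: n = 105 pairs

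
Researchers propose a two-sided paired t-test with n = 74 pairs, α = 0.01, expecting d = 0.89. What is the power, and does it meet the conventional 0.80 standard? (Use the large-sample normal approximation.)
Power ≈ 1.00; the study is adequately powered (power ≥ 0.80)

Power calculation (paired t-test, normal approximation):
z_β = d · √n - z_{α/2}
z_β = 0.89 · √74 - 2.576
z_β = 0.89 · 8.602 - 2.576
z_β = 5.080

Power = Φ(z_β) = Φ(5.080) ≈ 1.000

Effect size d = 0.89 is large by Cohen's convention (0.2/0.5/0.8).

Threshold: power ≥ 0.80 is conventionally adequate.
Power ≈ 1.00 → the study is adequately powered (power ≥ 0.80).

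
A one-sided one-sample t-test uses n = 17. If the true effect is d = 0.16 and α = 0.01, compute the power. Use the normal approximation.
Power ≈ 0.05

Power calculation (one-sample t-test, normal approximation):
z_β = d · √n - z_α
z_β = 0.16 · √17 - 2.326
z_β = 0.16 · 4.123 - 2.326
z_β = -1.667

Power = Φ(z_β) = Φ(-1.667) ≈ 0.048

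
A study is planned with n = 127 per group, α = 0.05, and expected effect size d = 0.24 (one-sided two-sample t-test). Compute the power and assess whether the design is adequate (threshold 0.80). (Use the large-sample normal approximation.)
Power ≈ 0.61; the study is underpowered (power < 0.80)

Power calculation (two-sample t-test, normal approximation):
z_β = d · √(n/2) - z_α
z_β = 0.24 · √(127/2) - 1.645
z_β = 0.24 · 7.969 - 1.645
z_β = 0.268

Power = Φ(z_β) = Φ(0.268) ≈ 0.606

Effect size d = 0.24 is small by Cohen's convention (0.2/0.5/0.8).

Threshold: power ≥ 0.80 is conventionally adequate.
Power ≈ 0.61 → the study is underpowered (power < 0.80).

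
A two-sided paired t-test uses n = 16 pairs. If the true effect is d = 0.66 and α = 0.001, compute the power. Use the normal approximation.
Power ≈ 0.26

Power calculation (paired t-test, normal approximation):
z_β = d · √n - z_{α/2}
z_β = 0.66 · √16 - 3.291
z_β = 0.66 · 4.000 - 3.291
z_β = -0.651

Power = Φ(z_β) = Φ(-0.651) ≈ 0.258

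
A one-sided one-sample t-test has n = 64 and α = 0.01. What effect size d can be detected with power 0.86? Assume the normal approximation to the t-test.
d ≈ 0.43

Minimum detectable effect (one-sample t-test, normal approximation):
d = (z_α + z_β) / √n
d = (2.326 + 1.080) / √64
d = 3.407 / 8.000
d ≈ 0.43

By Cohen's convention (0.2 small / 0.5 medium / 0.8 large): small effect.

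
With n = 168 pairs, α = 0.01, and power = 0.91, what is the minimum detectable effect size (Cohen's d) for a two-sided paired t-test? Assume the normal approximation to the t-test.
d ≈ 0.30

Minimum detectable effect (paired t-test, normal approximation):
d = (z_{α/2} + z_β) / √n
d = (2.576 + 1.341) / √168
d = 3.917 / 12.961
d ≈ 0.30

By Cohen's convention (0.2 small / 0.5 medium / 0.8 large): small effect.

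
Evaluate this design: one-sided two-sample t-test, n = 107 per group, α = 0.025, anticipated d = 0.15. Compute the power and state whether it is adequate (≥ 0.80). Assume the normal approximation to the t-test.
Power ≈ 0.19; the study is underpowered (power < 0.80)

Power calculation (two-sample t-test, normal approximation):
z_β = d · √(n/2) - z_α
z_β = 0.15 · √(107/2) - 1.960
z_β = 0.15 · 7.314 - 1.960
z_β = -0.863

Power = Φ(z_β) = Φ(-0.863) ≈ 0.194

Effect size d = 0.15 is very small by Cohen's convention (0.2/0.5/0.8).

Threshold: power ≥ 0.80 is conventionally adequate.
Power ≈ 0.19 → the study is underpowered (power < 0.80).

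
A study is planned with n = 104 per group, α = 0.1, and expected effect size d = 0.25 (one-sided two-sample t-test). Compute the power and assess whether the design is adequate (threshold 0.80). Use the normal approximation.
Power ≈ 0.70; the study is underpowered (power < 0.80)

Power calculation (two-sample t-test, normal approximation):
z_β = d · √(n/2) - z_α
z_β = 0.25 · √(104/2) - 1.282
z_β = 0.25 · 7.211 - 1.282
z_β = 0.521

Power = Φ(z_β) = Φ(0.521) ≈ 0.699

Effect size d = 0.25 is small by Cohen's convention (0.2/0.5/0.8).

Threshold: power ≥ 0.80 is conventionally adequate.
Power ≈ 0.70 → the study is underpowered (power < 0.80).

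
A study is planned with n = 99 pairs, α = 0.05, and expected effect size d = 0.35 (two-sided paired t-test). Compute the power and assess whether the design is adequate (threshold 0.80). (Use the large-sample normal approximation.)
Power ≈ 0.94; the study is adequately powered (power ≥ 0.80)

Power calculation (paired t-test, normal approximation):
z_β = d · √n - z_{α/2}
z_β = 0.35 · √99 - 1.960
z_β = 0.35 · 9.950 - 1.960
z_β = 1.522

Power = Φ(z_β) = Φ(1.522) ≈ 0.936

Effect size d = 0.35 is small by Cohen's convention (0.2/0.5/0.8).

Threshold: power ≥ 0.80 is conventionally adequate.
Power ≈ 0.94 → the study is adequately powered (power ≥ 0.80).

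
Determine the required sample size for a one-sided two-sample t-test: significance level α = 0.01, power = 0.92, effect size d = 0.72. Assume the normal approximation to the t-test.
n = 54 per group

Sample size formula (two-sample t-test, normal approximation):
n = 2 · ((z_α + z_β) / d)²

z_α = 2.326 (for α = 0.01, one-sided)
z_β = 1.405 (for power = 0.92)
d = 0.72

n = 2 · ((2.326 + 1.405) / 0.72)²
n = 2 · (5.182)²
n ≈ 53.71
Round up to the next whole number: n = 54 per group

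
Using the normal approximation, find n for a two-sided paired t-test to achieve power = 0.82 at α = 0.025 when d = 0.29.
n = 119 pairs

Sample size formula (paired t-test, normal approximation):
n = ((z_{α/2} + z_β) / d)²

z_{α/2} = 2.241 (for α = 0.025, two-sided)
z_β = 0.915 (for power = 0.82)
d = 0.29

n = ((2.241 + 0.915) / 0.29)²
n = (10.883)²
n ≈ 118.44
Round up to the next whole number: n = 119 pairs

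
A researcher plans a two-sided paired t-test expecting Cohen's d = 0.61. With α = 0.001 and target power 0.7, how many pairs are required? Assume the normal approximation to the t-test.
n = 40 pairs

Sample size formula (paired t-test, normal approximation):
n = ((z_{α/2} + z_β) / d)²

z_{α/2} = 3.291 (for α = 0.001, two-sided)
z_β = 0.524 (for power = 0.7)
d = 0.61

n = ((3.291 + 0.524) / 0.61)²
n = (6.254)²
n ≈ 39.11
Round up to the next whole number: n = 40 pairs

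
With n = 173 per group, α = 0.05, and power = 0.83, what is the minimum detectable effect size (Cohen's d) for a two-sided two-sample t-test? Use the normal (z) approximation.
d ≈ 0.31

Minimum detectable effect (two-sample t-test, normal approximation):
d = (z_{α/2} + z_β) / √(n/2)
d = (1.960 + 0.954) / √(173/2)
d = 2.914 / 9.301
d ≈ 0.31

By Cohen's convention (0.2 small / 0.5 medium / 0.8 large): small effect.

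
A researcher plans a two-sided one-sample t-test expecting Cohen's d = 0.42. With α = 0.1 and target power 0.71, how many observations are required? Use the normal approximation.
n = 28

Sample size formula (one-sample t-test, normal approximation):
n = ((z_{α/2} + z_β) / d)²

z_{α/2} = 1.645 (for α = 0.1, two-sided)
z_β = 0.553 (for power = 0.71)
d = 0.42

n = ((1.645 + 0.553) / 0.42)²
n = (5.233)²
n ≈ 27.38
Round up to the next whole number: n = 28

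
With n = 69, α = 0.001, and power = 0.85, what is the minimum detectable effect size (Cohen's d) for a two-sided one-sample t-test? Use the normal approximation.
d ≈ 0.52

Minimum detectable effect (one-sample t-test, normal approximation):
d = (z_{α/2} + z_β) / √n
d = (3.291 + 1.036) / √69
d = 4.327 / 8.307
d ≈ 0.52

By Cohen's convention (0.2 small / 0.5 medium / 0.8 large): medium effect.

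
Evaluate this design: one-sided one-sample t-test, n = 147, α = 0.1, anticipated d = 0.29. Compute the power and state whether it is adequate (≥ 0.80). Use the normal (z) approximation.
Power ≈ 0.99; the study is adequately powered (power ≥ 0.80)

Power calculation (one-sample t-test, normal approximation):
z_β = d · √n - z_α
z_β = 0.29 · √147 - 1.282
z_β = 0.29 · 12.124 - 1.282
z_β = 2.235

Power = Φ(z_β) = Φ(2.235) ≈ 0.987

Effect size d = 0.29 is small by Cohen's convention (0.2/0.5/0.8).

Threshold: power ≥ 0.80 is conventionally adequate.
Power ≈ 0.99 → the study is adequately powered (power ≥ 0.80).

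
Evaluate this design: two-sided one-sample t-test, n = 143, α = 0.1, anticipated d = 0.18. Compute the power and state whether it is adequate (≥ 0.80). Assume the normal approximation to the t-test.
Power ≈ 0.69; the study is underpowered (power < 0.80)

Power calculation (one-sample t-test, normal approximation):
z_β = d · √n - z_{α/2}
z_β = 0.18 · √143 - 1.645
z_β = 0.18 · 11.958 - 1.645
z_β = 0.508

Power = Φ(z_β) = Φ(0.508) ≈ 0.694

Effect size d = 0.18 is very small by Cohen's convention (0.2/0.5/0.8).

Threshold: power ≥ 0.80 is conventionally adequate.
Power ≈ 0.69 → the study is underpowered (power < 0.80).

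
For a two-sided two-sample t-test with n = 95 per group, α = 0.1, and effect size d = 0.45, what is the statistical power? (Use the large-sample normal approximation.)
Power ≈ 0.93

Power calculation (two-sample t-test, normal approximation):
z_β = d · √(n/2) - z_{α/2}
z_β = 0.45 · √(95/2) - 1.645
z_β = 0.45 · 6.892 - 1.645
z_β = 1.457

Power = Φ(z_β) = Φ(1.457) ≈ 0.927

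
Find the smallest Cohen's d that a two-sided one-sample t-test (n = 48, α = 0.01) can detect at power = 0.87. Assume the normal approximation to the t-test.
d ≈ 0.53

Minimum detectable effect (one-sample t-test, normal approximation):
d = (z_{α/2} + z_β) / √n
d = (2.576 + 1.126) / √48
d = 3.702 / 6.928
d ≈ 0.53

By Cohen's convention (0.2 small / 0.5 medium / 0.8 large): medium effect.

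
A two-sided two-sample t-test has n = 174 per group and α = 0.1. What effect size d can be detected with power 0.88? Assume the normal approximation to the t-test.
d ≈ 0.30

Minimum detectable effect (two-sample t-test, normal approximation):
d = (z_{α/2} + z_β) / √(n/2)
d = (1.645 + 1.175) / √(174/2)
d = 2.820 / 9.327
d ≈ 0.30

By Cohen's convention (0.2 small / 0.5 medium / 0.8 large): small effect.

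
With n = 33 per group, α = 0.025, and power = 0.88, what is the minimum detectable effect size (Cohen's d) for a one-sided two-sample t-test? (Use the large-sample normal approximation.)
d ≈ 0.77

Minimum detectable effect (two-sample t-test, normal approximation):
d = (z_α + z_β) / √(n/2)
d = (1.960 + 1.175) / √(33/2)
d = 3.135 / 4.062
d ≈ 0.77

By Cohen's convention (0.2 small / 0.5 medium / 0.8 large): medium effect.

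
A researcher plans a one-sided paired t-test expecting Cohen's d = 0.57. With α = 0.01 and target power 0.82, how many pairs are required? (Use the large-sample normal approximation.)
n = 33 pairs

Sample size formula (paired t-test, normal approximation):
n = ((z_α + z_β) / d)²

z_α = 2.326 (for α = 0.01, one-sided)
z_β = 0.915 (for power = 0.82)
d = 0.57

n = ((2.326 + 0.915) / 0.57)²
n = (5.686)²
n ≈ 32.33
Round up to the next whole number: n = 33 pairs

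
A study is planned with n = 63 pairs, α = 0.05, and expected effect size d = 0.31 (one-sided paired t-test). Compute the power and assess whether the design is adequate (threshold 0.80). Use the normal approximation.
Power ≈ 0.79; the study is underpowered (power < 0.80)

Power calculation (paired t-test, normal approximation):
z_β = d · √n - z_α
z_β = 0.31 · √63 - 1.645
z_β = 0.31 · 7.937 - 1.645
z_β = 0.816

Power = Φ(z_β) = Φ(0.816) ≈ 0.793

Effect size d = 0.31 is small by Cohen's convention (0.2/0.5/0.8).

Threshold: power ≥ 0.80 is conventionally adequate.
Power ≈ 0.79 → the study is underpowered (power < 0.80).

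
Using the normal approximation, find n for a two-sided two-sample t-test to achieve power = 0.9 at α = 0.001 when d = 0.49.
n = 175 per group

Sample size formula (two-sample t-test, normal approximation):
n = 2 · ((z_{α/2} + z_β) / d)²

z_{α/2} = 3.291 (for α = 0.001, two-sided)
z_β = 1.282 (for power = 0.9)
d = 0.49

n = 2 · ((3.291 + 1.282) / 0.49)²
n = 2 · (9.333)²
n ≈ 174.21
Round up to the next whole number: n = 175 per group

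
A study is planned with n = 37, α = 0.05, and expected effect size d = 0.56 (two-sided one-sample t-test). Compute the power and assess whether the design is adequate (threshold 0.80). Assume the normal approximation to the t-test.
Power ≈ 0.93; the study is adequately powered (power ≥ 0.80)

Power calculation (one-sample t-test, normal approximation):
z_β = d · √n - z_{α/2}
z_β = 0.56 · √37 - 1.960
z_β = 0.56 · 6.083 - 1.960
z_β = 1.446

Power = Φ(z_β) = Φ(1.446) ≈ 0.926

Effect size d = 0.56 is medium by Cohen's convention (0.2/0.5/0.8).

Threshold: power ≥ 0.80 is conventionally adequate.
Power ≈ 0.93 → the study is adequately powered (power ≥ 0.80).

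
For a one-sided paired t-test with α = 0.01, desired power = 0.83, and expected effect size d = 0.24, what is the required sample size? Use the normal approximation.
n = 187 pairs

Sample size formula (paired t-test, normal approximation):
n = ((z_α + z_β) / d)²

z_α = 2.326 (for α = 0.01, one-sided)
z_β = 0.954 (for power = 0.83)
d = 0.24

n = ((2.326 + 0.954) / 0.24)²
n = (13.667)²
n ≈ 186.79
Round up to the next whole number: n = 187 pairs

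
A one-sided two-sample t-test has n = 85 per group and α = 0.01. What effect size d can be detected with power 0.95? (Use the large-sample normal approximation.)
d ≈ 0.61

Minimum detectable effect (two-sample t-test, normal approximation):
d = (z_α + z_β) / √(n/2)
d = (2.326 + 1.645) / √(85/2)
d = 3.971 / 6.519
d ≈ 0.61

By Cohen's convention (0.2 small / 0.5 medium / 0.8 large): medium effect.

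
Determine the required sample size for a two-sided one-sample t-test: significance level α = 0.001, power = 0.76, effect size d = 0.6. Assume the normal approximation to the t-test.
n = 45

Sample size formula (one-sample t-test, normal approximation):
n = ((z_{α/2} + z_β) / d)²

z_{α/2} = 3.291 (for α = 0.001, two-sided)
z_β = 0.706 (for power = 0.76)
d = 0.6

n = ((3.291 + 0.706) / 0.6)²
n = (6.662)²
n ≈ 44.38
Round up to the next whole number: n = 45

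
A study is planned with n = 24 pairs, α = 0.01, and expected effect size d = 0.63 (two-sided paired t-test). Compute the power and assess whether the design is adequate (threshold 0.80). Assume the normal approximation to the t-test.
Power ≈ 0.70; the study is underpowered (power < 0.80)

Power calculation (paired t-test, normal approximation):
z_β = d · √n - z_{α/2}
z_β = 0.63 · √24 - 2.576
z_β = 0.63 · 4.899 - 2.576
z_β = 0.511

Power = Φ(z_β) = Φ(0.511) ≈ 0.695

Effect size d = 0.63 is medium by Cohen's convention (0.2/0.5/0.8).

Threshold: power ≥ 0.80 is conventionally adequate.
Power ≈ 0.70 → the study is underpowered (power < 0.80).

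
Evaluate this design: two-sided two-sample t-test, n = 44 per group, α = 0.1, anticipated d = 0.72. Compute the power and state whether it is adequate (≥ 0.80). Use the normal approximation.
Power ≈ 0.96; the study is adequately powered (power ≥ 0.80)

Power calculation (two-sample t-test, normal approximation):
z_β = d · √(n/2) - z_{α/2}
z_β = 0.72 · √(44/2) - 1.645
z_β = 0.72 · 4.690 - 1.645
z_β = 1.732

Power = Φ(z_β) = Φ(1.732) ≈ 0.958

Effect size d = 0.72 is medium by Cohen's convention (0.2/0.5/0.8).

Threshold: power ≥ 0.80 is conventionally adequate.
Power ≈ 0.96 → the study is adequately powered (power ≥ 0.80).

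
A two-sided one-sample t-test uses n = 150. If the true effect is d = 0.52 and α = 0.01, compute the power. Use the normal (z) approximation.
Power ≈ 1.00

Power calculation (one-sample t-test, normal approximation):
z_β = d · √n - z_{α/2}
z_β = 0.52 · √150 - 2.576
z_β = 0.52 · 12.247 - 2.576
z_β = 3.793

Power = Φ(z_β) = Φ(3.793) ≈ 1.000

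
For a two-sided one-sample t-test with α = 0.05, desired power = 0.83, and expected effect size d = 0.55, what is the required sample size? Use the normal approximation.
n = 29

Sample size formula (one-sample t-test, normal approximation):
n = ((z_{α/2} + z_β) / d)²

z_{α/2} = 1.960 (for α = 0.05, two-sided)
z_β = 0.954 (for power = 0.83)
d = 0.55

n = ((1.960 + 0.954) / 0.55)²
n = (5.298)²
n ≈ 28.07
Round up to the next whole number: n = 29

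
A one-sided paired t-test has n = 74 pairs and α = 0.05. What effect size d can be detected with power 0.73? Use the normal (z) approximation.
d ≈ 0.26

Minimum detectable effect (paired t-test, normal approximation):
d = (z_α + z_β) / √n
d = (1.645 + 0.613) / √74
d = 2.258 / 8.602
d ≈ 0.26

By Cohen's convention (0.2 small / 0.5 medium / 0.8 large): small effect.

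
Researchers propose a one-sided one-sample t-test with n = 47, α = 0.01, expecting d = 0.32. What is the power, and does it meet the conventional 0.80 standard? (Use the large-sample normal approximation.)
Power ≈ 0.45; the study is underpowered (power < 0.80)

Power calculation (one-sample t-test, normal approximation):
z_β = d · √n - z_α
z_β = 0.32 · √47 - 2.326
z_β = 0.32 · 6.856 - 2.326
z_β = -0.133

Power = Φ(z_β) = Φ(-0.133) ≈ 0.447

Effect size d = 0.32 is small by Cohen's convention (0.2/0.5/0.8).

Threshold: power ≥ 0.80 is conventionally adequate.
Power ≈ 0.45 → the study is underpowered (power < 0.80).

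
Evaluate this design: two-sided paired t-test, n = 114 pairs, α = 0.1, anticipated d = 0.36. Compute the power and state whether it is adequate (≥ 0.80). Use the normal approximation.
Power ≈ 0.99; the study is adequately powered (power ≥ 0.80)

Power calculation (paired t-test, normal approximation):
z_β = d · √n - z_{α/2}
z_β = 0.36 · √114 - 1.645
z_β = 0.36 · 10.677 - 1.645
z_β = 2.199

Power = Φ(z_β) = Φ(2.199) ≈ 0.986

Effect size d = 0.36 is small by Cohen's convention (0.2/0.5/0.8).

Threshold: power ≥ 0.80 is conventionally adequate.
Power ≈ 0.99 → the study is adequately powered (power ≥ 0.80).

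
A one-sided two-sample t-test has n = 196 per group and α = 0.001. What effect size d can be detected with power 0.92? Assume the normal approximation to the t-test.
d ≈ 0.45

Minimum detectable effect (two-sample t-test, normal approximation):
d = (z_α + z_β) / √(n/2)
d = (3.090 + 1.405) / √(196/2)
d = 4.495 / 9.899
d ≈ 0.45

By Cohen's convention (0.2 small / 0.5 medium / 0.8 large): small effect.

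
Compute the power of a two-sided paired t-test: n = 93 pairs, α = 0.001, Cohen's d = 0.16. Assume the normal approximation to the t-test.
Power ≈ 0.04

Power calculation (paired t-test, normal approximation):
z_β = d · √n - z_{α/2}
z_β = 0.16 · √93 - 3.291
z_β = 0.16 · 9.644 - 3.291
z_β = -1.748

Power = Φ(z_β) = Φ(-1.748) ≈ 0.040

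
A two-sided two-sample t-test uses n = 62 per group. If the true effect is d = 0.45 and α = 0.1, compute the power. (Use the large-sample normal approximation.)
Power ≈ 0.81

Power calculation (two-sample t-test, normal approximation):
z_β = d · √(n/2) - z_{α/2}
z_β = 0.45 · √(62/2) - 1.645
z_β = 0.45 · 5.568 - 1.645
z_β = 0.861

Power = Φ(z_β) = Φ(0.861) ≈ 0.805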